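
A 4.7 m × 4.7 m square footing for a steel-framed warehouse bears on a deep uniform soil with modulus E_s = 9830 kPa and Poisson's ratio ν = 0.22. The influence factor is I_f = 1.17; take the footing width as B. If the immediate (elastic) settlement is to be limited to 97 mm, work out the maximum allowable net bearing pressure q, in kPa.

q ≈ 182 kPa

S_e = q·B·(1−ν²)/E_s · I_f  ⇒  q = S_e·E_s / (B·(1−ν²)·I_f).
q = 0.097 × 9830 / (4.7 × 0.9516 × 1.17) = 182.2 kPa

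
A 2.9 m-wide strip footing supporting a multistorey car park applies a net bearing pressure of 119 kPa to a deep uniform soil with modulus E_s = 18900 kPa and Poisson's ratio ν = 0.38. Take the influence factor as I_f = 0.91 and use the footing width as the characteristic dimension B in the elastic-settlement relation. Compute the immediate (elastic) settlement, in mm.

Immediate (elastic) settlement: S_e = q·B·(1−ν²)/E_s · I_f.
S_e = 119 × 2.9 × (1 − 0.38²) / 18900 × 0.91
    = 119 × 2.9 × 0.8556 / 18900 × 0.91
    = 0.01422 m = 14.22 mm

S_e ≈ 14.2 mm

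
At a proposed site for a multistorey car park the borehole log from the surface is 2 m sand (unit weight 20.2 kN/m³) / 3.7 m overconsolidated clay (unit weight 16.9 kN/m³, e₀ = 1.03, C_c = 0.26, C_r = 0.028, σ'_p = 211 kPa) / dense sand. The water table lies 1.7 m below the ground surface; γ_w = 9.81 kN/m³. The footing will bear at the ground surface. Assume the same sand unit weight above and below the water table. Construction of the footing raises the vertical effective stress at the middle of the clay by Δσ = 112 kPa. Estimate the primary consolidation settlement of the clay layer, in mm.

Mid-depth of clay below the ground surface: z = 2 + 3.7/2 = 3.85 m.
Total vertical stress at mid-clay: σ_v = 20.2×2 + 16.9×1.85 = 71.665 kPa.
Pore pressure: u = 9.81×(3.85 − 1.7) = 21.091 kPa.
Initial effective stress: σ'_0 = σ_v − u = 71.665 − 21.091 = 50.574 kPa.
Final effective stress: σ'_f = 50.574 + 112 = 162.57 kPa.
σ'_f = 162.57 ≤ σ'_p = 211 kPa, so the clay remains overconsolidated and only the recompression index applies:
S_c = C_r·H/(1+e₀)·log₁₀(σ'_f/σ'_0) = 0.028×3.7/2.03×log₁₀(162.57/50.574)
    = 0.051036 × 0.50711 = 0.02588 m

S_c ≈ 25.9 mm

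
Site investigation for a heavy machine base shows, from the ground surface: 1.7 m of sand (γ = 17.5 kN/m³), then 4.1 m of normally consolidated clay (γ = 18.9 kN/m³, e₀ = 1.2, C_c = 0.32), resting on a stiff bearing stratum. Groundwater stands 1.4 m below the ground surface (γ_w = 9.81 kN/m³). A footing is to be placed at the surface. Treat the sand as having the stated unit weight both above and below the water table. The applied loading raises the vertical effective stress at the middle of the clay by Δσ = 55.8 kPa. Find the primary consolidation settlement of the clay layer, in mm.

S_c ≈ 207 mm

Mid-depth of clay below the ground surface: z = 1.7 + 4.1/2 = 3.75 m.
Total vertical stress at mid-clay: σ_v = 17.5×1.7 + 18.9×2.05 = 68.495 kPa.
Pore pressure: u = 9.81×(3.75 − 1.4) = 23.054 kPa.
Initial effective stress: σ'_0 = σ_v − u = 68.495 − 23.054 = 45.441 kPa.
Final effective stress: σ'_f = σ'_0 + Δσ = 45.441 + 55.8 = 101.24 kPa.
Normally consolidated clay, so the full stress increment lies on the virgin compression line:
S_c = C_c·H/(1+e₀)·log₁₀(σ'_f/σ'_0) = 0.32×4.1/(1+1.2)×log₁₀(101.24/45.441)
    = 0.59636 × 0.3479 = 0.2075 m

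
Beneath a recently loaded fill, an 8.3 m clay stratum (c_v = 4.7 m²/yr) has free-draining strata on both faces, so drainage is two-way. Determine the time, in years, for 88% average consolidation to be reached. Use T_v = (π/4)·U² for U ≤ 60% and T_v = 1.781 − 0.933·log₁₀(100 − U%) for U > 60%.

t ≈ 2.84 years

Drainage path length: H_d = H/2 = 4.15 m (double drainage).
U > 60%: T_v = 1.781 − 0.933·log₁₀(100 − 88) = 0.77412.
t = T_v·H_d²/c_v = 0.77412×4.15²/4.7 = 2.837 years.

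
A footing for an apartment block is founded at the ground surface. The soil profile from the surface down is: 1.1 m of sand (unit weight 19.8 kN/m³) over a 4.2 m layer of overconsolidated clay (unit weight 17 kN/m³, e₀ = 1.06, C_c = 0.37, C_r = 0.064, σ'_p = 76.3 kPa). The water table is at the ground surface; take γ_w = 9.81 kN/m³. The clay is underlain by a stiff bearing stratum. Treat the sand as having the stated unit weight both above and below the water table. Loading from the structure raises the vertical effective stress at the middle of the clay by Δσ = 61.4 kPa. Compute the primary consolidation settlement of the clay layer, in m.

S_c ≈ 0.106 m

Mid-depth of clay below the ground surface: z = 1.1 + 4.2/2 = 3.2 m.
Total vertical stress at mid-clay: σ_v = 19.8×1.1 + 17×2.1 = 57.48 kPa.
Pore pressure: u = 9.81×(3.2 − 0) = 31.392 kPa.
Initial effective stress: σ'_0 = σ_v − u = 57.48 − 31.392 = 26.088 kPa.
Final effective stress: σ'_f = 26.088 + 61.4 = 87.488 kPa.
σ'_f = 87.488 > σ'_p = 76.3 kPa, so the stress path crosses the preconsolidation pressure — recompression up to σ'_p, then virgin compression beyond:
S_c = H/(1+e₀)·[C_r·log₁₀(σ'_p/σ'_0) + C_c·log₁₀(σ'_f/σ'_p)]
    = 4.2/2.06 × [0.064×log₁₀(76.3/26.088) + 0.37×log₁₀(87.488/76.3)]
    = 2.0388 × [0.029829 + 0.021987] = 0.1056 m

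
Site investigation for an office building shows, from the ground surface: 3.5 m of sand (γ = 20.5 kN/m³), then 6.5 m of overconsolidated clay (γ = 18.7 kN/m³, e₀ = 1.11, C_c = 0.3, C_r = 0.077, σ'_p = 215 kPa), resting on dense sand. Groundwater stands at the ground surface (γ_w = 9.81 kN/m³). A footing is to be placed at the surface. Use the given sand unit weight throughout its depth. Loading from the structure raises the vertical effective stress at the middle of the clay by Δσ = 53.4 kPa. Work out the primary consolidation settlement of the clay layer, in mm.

S_c ≈ 60.9 mm

Mid-depth of clay below the ground surface: z = 3.5 + 6.5/2 = 6.75 m.
Total vertical stress at mid-clay: σ_v = 20.5×3.5 + 18.7×3.25 = 132.53 kPa.
Pore pressure: u = 9.81×(6.75 − 0) = 66.218 kPa.
Initial effective stress: σ'_0 = σ_v − u = 132.53 − 66.218 = 66.312 kPa.
Final effective stress: σ'_f = 66.312 + 53.4 = 119.71 kPa.
σ'_f = 119.71 ≤ σ'_p = 215 kPa, so the clay remains overconsolidated and only the recompression index applies:
S_c = C_r·H/(1+e₀)·log₁₀(σ'_f/σ'_0) = 0.077×6.5/2.11×log₁₀(119.71/66.312)
    = 0.23721 × 0.25654 = 0.06085 m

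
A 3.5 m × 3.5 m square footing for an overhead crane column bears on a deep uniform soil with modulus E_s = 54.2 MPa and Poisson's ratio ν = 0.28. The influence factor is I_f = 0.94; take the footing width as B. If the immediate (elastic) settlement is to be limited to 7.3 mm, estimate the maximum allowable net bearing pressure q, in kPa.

E_s = 54.2 MPa = 54200 kPa.
S_e = q·B·(1−ν²)/E_s · I_f  ⇒  q = S_e·E_s / (B·(1−ν²)·I_f).
q = 0.0073 × 54200 / (3.5 × 0.9216 × 0.94) = 130.5 kPa

q ≈ 130 kPa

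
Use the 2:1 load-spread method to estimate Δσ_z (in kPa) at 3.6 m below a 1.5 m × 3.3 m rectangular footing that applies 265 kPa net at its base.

By the 2:1 method the load spreads at 1 horizontal : 2 vertical, so at depth z the loaded area has grown by z in each plan dimension:
Δσ = qBL/((B+z)(L+z)) = 265×1.5×3.3/((1.5+3.6)(3.3+3.6)) = 37.276 kPa

Δσ_z ≈ 37.3 kPa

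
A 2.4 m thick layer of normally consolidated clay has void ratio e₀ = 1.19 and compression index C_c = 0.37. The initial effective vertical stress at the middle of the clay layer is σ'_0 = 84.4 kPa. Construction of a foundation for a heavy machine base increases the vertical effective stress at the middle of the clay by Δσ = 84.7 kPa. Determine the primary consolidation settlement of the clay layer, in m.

S_c ≈ 0.122 m

Final effective stress: σ'_f = σ'_0 + Δσ = 84.4 + 84.7 = 169.1 kPa.
Normally consolidated clay, so the full stress increment lies on the virgin compression line:
S_c = C_c·H/(1+e₀)·log₁₀(σ'_f/σ'_0) = 0.37×2.4/(1+1.19)×log₁₀(169.1/84.4)
    = 0.40548 × 0.3018 = 0.1224 m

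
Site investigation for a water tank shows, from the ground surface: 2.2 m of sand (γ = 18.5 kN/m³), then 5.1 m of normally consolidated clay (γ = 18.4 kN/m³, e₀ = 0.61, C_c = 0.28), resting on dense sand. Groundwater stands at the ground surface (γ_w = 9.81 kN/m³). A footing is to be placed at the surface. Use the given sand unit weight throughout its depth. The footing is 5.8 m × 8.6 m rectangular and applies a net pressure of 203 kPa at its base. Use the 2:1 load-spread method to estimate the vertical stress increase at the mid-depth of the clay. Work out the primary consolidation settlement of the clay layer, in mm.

S_c ≈ 390 mm

Mid-depth of clay below the ground surface: z = 2.2 + 5.1/2 = 4.75 m.
Total vertical stress at mid-clay: σ_v = 18.5×2.2 + 18.4×2.55 = 87.62 kPa.
Pore pressure: u = 9.81×(4.75 − 0) = 46.598 kPa.
Initial effective stress: σ'_0 = σ_v − u = 87.62 − 46.598 = 41.022 kPa.
Stress increase at mid-clay by the 2:1 spreading method:
Δσ = qBL/((B+z)(L+z)) = 203×5.8×8.6/((5.8+4.75)(8.6+4.75)) = 71.893 kPa
Final effective stress: σ'_f = σ'_0 + Δσ = 41.022 + 71.893 = 112.91 kPa.
Normally consolidated clay, so the full stress increment lies on the virgin compression line:
S_c = C_c·H/(1+e₀)·log₁₀(σ'_f/σ'_0) = 0.28×5.1/(1+0.61)×log₁₀(112.91/41.022)
    = 0.88696 × 0.43972 = 0.39 m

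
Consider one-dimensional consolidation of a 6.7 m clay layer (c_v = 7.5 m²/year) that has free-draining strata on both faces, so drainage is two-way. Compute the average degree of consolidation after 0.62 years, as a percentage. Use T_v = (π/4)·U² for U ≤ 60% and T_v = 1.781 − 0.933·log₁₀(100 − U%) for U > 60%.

U ≈ 70.8 %

Drainage path length: H_d = H/2 = 3.35 m (double drainage).
T_v = c_v·t/H_d² = 7.5×0.62/3.35² = 0.41435.
T_v = 0.41435 corresponds to the U > 60% branch:
U = 1 − 10^((1.781 − T_v)/0.933)/100 = 0.7084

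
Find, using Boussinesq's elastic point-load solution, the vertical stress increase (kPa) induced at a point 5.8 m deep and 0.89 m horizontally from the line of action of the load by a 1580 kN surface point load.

Δσ_z ≈ 21.2 kPa

Boussinesq vertical stress below a point load on an elastic half-space:
Δσ_z = 3P/(2πz²) · [1 + (r/z)²]^(−5/2)
r/z = 0.89/5.8 = 0.15345; [1+(r/z)²]^(−5/2) = 0.94348.
Δσ_z = 3×1580/(2π×5.8²) × 0.94348 = 22.426 × 0.94348 = 21.16 kPa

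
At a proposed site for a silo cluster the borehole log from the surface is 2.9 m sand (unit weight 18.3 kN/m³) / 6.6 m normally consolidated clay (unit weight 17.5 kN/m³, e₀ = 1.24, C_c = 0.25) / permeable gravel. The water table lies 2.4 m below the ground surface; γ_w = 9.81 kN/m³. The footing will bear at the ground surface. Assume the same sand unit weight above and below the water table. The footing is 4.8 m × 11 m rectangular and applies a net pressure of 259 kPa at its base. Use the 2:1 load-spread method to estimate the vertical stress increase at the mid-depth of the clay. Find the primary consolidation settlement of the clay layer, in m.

S_c ≈ 0.219 m

Mid-depth of clay below the ground surface: z = 2.9 + 6.6/2 = 6.2 m.
Total vertical stress at mid-clay: σ_v = 18.3×2.9 + 17.5×3.3 = 110.82 kPa.
Pore pressure: u = 9.81×(6.2 − 2.4) = 37.278 kPa.
Initial effective stress: σ'_0 = σ_v − u = 110.82 − 37.278 = 73.542 kPa.
Stress increase at mid-clay by the 2:1 spreading method:
Δσ = qBL/((B+z)(L+z)) = 259×4.8×11/((4.8+6.2)(11+6.2)) = 72.279 kPa
Final effective stress: σ'_f = σ'_0 + Δσ = 73.542 + 72.279 = 145.82 kPa.
Normally consolidated clay, so the full stress increment lies on the virgin compression line:
S_c = C_c·H/(1+e₀)·log₁₀(σ'_f/σ'_0) = 0.25×6.6/(1+1.24)×log₁₀(145.82/73.542)
    = 0.73661 × 0.29728 = 0.219 m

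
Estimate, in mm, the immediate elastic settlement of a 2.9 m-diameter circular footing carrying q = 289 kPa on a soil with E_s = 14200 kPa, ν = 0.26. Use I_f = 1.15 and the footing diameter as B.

S_e ≈ 63.3 mm

Immediate (elastic) settlement: S_e = q·B·(1−ν²)/E_s · I_f.
S_e = 289 × 2.9 × (1 − 0.26²) / 14200 × 1.15
    = 289 × 2.9 × 0.9324 / 14200 × 1.15
    = 0.06329 m = 63.29 mm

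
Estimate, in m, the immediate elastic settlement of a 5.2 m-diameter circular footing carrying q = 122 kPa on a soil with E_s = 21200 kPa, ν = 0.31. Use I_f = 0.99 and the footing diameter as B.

Immediate (elastic) settlement: S_e = q·B·(1−ν²)/E_s · I_f.
S_e = 122 × 5.2 × (1 − 0.31²) / 21200 × 0.99
    = 122 × 5.2 × 0.9039 / 21200 × 0.99
    = 0.02678 m

S_e ≈ 0.0268 m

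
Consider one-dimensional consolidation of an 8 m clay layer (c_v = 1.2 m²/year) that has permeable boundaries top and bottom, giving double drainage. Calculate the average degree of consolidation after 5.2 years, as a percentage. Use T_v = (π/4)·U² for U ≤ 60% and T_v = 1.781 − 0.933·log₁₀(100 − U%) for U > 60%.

Drainage path length: H_d = H/2 = 4 m (double drainage).
T_v = c_v·t/H_d² = 1.2×5.2/4² = 0.39.
T_v = 0.39 corresponds to the U > 60% branch:
U = 1 − 10^((1.781 − T_v)/0.933)/100 = 0.6903

U ≈ 69 %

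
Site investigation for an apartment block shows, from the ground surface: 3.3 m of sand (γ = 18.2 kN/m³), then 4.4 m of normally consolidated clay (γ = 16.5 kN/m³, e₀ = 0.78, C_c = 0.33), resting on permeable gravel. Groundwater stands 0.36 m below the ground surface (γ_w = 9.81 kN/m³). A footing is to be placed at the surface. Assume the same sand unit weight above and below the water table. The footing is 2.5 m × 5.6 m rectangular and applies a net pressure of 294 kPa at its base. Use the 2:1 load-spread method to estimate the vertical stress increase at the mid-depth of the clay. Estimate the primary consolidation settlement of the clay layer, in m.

S_c ≈ 0.247 m

Mid-depth of clay below the ground surface: z = 3.3 + 4.4/2 = 5.5 m.
Total vertical stress at mid-clay: σ_v = 18.2×3.3 + 16.5×2.2 = 96.36 kPa.
Pore pressure: u = 9.81×(5.5 − 0.36) = 50.423 kPa.
Initial effective stress: σ'_0 = σ_v − u = 96.36 − 50.423 = 45.937 kPa.
Stress increase at mid-clay by the 2:1 spreading method:
Δσ = qBL/((B+z)(L+z)) = 294×2.5×5.6/((2.5+5.5)(5.6+5.5)) = 46.351 kPa
Final effective stress: σ'_f = σ'_0 + Δσ = 45.937 + 46.351 = 92.288 kPa.
Normally consolidated clay, so the full stress increment lies on the virgin compression line:
S_c = C_c·H/(1+e₀)·log₁₀(σ'_f/σ'_0) = 0.33×4.4/(1+0.78)×log₁₀(92.288/45.937)
    = 0.81573 × 0.30298 = 0.2471 m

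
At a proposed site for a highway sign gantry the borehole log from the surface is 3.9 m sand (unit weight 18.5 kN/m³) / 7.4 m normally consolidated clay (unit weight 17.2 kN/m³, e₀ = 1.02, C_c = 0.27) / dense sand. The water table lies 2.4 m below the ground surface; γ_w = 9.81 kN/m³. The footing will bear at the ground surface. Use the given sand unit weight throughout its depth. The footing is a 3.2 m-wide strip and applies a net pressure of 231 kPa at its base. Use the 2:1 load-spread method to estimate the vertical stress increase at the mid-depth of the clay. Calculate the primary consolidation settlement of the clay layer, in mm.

S_c ≈ 254 mm

Mid-depth of clay below the ground surface: z = 3.9 + 7.4/2 = 7.6 m.
Total vertical stress at mid-clay: σ_v = 18.5×3.9 + 17.2×3.7 = 135.79 kPa.
Pore pressure: u = 9.81×(7.6 − 2.4) = 51.012 kPa.
Initial effective stress: σ'_0 = σ_v − u = 135.79 − 51.012 = 84.778 kPa.
Stress increase at mid-clay by the 2:1 spreading method:
Δσ = qB/(B+z) = 231×3.2/(3.2+7.6) = 68.444 kPa
Final effective stress: σ'_f = σ'_0 + Δσ = 84.778 + 68.444 = 153.22 kPa.
Normally consolidated clay, so the full stress increment lies on the virgin compression line:
S_c = C_c·H/(1+e₀)·log₁₀(σ'_f/σ'_0) = 0.27×7.4/(1+1.02)×log₁₀(153.22/84.778)
    = 0.98911 × 0.25703 = 0.2542 m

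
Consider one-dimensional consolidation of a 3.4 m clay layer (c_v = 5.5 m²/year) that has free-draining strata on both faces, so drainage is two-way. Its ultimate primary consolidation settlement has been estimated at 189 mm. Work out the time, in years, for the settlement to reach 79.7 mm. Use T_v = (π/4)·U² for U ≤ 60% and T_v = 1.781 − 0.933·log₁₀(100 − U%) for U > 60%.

t ≈ 0.0734 years

Drainage path length: H_d = H/2 = 1.7 m (double drainage).
U = S(t)/S_ult = 79.7/189 = 0.4217.
U ≤ 60%: T_v = (π/4)·U² = (π/4)×0.42169² = 0.13966.
t = T_v·H_d²/c_v = 0.13966×1.7²/5.5 = 0.07338 years.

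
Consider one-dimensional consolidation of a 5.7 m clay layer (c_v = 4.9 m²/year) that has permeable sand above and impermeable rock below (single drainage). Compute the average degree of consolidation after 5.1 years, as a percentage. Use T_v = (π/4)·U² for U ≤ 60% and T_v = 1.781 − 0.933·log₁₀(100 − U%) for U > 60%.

U ≈ 87.9 %

Drainage path length: H_d = H = 5.7 m (single drainage).
T_v = c_v·t/H_d² = 4.9×5.1/5.7² = 0.76916.
T_v = 0.76916 corresponds to the U > 60% branch:
U = 1 − 10^((1.781 − T_v)/0.933)/100 = 0.8785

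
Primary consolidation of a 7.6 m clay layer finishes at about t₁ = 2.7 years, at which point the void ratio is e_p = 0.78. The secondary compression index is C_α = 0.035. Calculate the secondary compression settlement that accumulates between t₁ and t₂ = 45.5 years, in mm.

Secondary compression: S_s = C_α·H/(1+e_p)·log₁₀(t₂/t₁)
S_s = 0.035×7.6/(1+0.78)×log₁₀(45.5/2.7)
    = 0.1494 × 1.227 = 0.1833 m

S_s ≈ 183 mm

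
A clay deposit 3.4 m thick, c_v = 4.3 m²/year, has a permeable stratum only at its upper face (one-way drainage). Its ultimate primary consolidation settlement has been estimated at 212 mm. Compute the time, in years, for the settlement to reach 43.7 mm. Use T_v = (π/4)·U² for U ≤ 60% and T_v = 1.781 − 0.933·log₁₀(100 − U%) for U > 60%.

t ≈ 0.0897 years

Drainage path length: H_d = H = 3.4 m (single drainage).
U = S(t)/S_ult = 43.7/212 = 0.2061.
U ≤ 60%: T_v = (π/4)·U² = (π/4)×0.20613² = 0.033372.
t = T_v·H_d²/c_v = 0.033372×3.4²/4.3 = 0.08972 years.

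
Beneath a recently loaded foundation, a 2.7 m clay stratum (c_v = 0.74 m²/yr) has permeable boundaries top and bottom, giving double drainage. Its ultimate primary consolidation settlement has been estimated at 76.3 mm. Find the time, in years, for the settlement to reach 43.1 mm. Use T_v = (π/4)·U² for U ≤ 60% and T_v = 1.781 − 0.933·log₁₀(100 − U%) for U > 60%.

t ≈ 0.617 years

Drainage path length: H_d = H/2 = 1.35 m (double drainage).
U = S(t)/S_ult = 43.1/76.3 = 0.5649.
U ≤ 60%: T_v = (π/4)·U² = (π/4)×0.56488² = 0.25061.
t = T_v·H_d²/c_v = 0.25061×1.35²/0.74 = 0.6172 years.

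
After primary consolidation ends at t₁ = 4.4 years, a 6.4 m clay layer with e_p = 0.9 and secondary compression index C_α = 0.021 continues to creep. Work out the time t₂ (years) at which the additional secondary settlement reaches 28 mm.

t₂ ≈ 10.9 years

S_s = C_α·H/(1+e_p)·log₁₀(t₂/t₁) ⇒ log₁₀(t₂/t₁) = S_s·(1+e_p)/(C_α·H).
log₁₀(t₂/t₁) = 0.028 × (1+0.9) / (0.021×6.4) = 0.3958
t₂ = t₁ × 10^0.3958 = 4.4 × 2.488 = 10.95 years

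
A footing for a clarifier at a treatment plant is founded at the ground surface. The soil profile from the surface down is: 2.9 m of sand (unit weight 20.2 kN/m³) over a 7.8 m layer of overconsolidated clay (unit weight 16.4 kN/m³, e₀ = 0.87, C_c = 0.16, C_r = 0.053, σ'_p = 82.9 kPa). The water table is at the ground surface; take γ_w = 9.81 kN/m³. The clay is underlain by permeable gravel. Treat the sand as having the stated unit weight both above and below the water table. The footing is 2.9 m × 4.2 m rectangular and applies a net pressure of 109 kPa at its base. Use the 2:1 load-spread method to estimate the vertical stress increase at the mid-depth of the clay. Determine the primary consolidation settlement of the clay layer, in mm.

S_c ≈ 19.3 mm

Mid-depth of clay below the ground surface: z = 2.9 + 7.8/2 = 6.8 m.
Total vertical stress at mid-clay: σ_v = 20.2×2.9 + 16.4×3.9 = 122.54 kPa.
Pore pressure: u = 9.81×(6.8 − 0) = 66.708 kPa.
Initial effective stress: σ'_0 = σ_v − u = 122.54 − 66.708 = 55.832 kPa.
Stress increase at mid-clay by the 2:1 spreading method:
Δσ = qBL/((B+z)(L+z)) = 109×2.9×4.2/((2.9+6.8)(4.2+6.8)) = 12.443 kPa
Final effective stress: σ'_f = 55.832 + 12.443 = 68.275 kPa.
σ'_f = 68.275 ≤ σ'_p = 82.9 kPa, so the clay remains overconsolidated and only the recompression index applies:
S_c = C_r·H/(1+e₀)·log₁₀(σ'_f/σ'_0) = 0.053×7.8/1.87×log₁₀(68.275/55.832)
    = 0.22107 × 0.087379 = 0.01932 m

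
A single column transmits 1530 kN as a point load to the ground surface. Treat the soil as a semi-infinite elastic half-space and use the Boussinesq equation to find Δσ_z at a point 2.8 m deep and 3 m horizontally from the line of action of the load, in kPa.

Boussinesq vertical stress below a point load on an elastic half-space:
Δσ_z = 3P/(2πz²) · [1 + (r/z)²]^(−5/2)
r/z = 3/2.8 = 1.0714; [1+(r/z)²]^(−5/2) = 0.14789.
Δσ_z = 3×1530/(2π×2.8²) × 0.14789 = 93.179 × 0.14789 = 13.78 kPa

Δσ_z ≈ 13.8 kPa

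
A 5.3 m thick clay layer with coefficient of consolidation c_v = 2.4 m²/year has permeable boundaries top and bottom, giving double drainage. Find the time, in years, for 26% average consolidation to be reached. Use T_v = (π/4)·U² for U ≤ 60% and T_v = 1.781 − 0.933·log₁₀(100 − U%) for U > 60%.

t ≈ 0.155 years

Drainage path length: H_d = H/2 = 2.65 m (double drainage).
U ≤ 60%: T_v = (π/4)·U² = (π/4)×0.26² = 0.053093.
t = T_v·H_d²/c_v = 0.053093×2.65²/2.4 = 0.1554 years.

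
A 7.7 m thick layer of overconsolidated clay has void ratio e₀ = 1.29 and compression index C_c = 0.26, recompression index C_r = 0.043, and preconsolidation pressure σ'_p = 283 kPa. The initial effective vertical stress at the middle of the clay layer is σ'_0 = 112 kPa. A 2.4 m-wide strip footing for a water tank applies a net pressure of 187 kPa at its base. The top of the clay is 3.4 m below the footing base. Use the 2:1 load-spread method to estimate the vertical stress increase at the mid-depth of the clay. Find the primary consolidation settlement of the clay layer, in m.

S_c ≈ 0.0218 m

Mid-depth of clay below the footing base: z = 3.4 + 7.7/2 = 7.25 m.
Stress increase at mid-clay by the 2:1 spreading method:
Δσ = qB/(B+z) = 187×2.4/(2.4+7.25) = 46.508 kPa
Final effective stress: σ'_f = 112 + 46.508 = 158.51 kPa.
σ'_f = 158.51 ≤ σ'_p = 283 kPa, so the clay remains overconsolidated and only the recompression index applies:
S_c = C_r·H/(1+e₀)·log₁₀(σ'_f/σ'_0) = 0.043×7.7/2.29×log₁₀(158.51/112)
    = 0.14458 × 0.15084 = 0.02181 m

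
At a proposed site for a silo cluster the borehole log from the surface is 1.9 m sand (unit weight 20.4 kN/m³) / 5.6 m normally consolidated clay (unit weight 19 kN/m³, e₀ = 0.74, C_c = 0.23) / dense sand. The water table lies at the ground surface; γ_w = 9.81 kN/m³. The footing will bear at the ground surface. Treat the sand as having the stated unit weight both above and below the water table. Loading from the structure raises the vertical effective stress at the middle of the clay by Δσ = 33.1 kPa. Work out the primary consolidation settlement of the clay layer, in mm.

Mid-depth of clay below the ground surface: z = 1.9 + 5.6/2 = 4.7 m.
Total vertical stress at mid-clay: σ_v = 20.4×1.9 + 19×2.8 = 91.96 kPa.
Pore pressure: u = 9.81×(4.7 − 0) = 46.107 kPa.
Initial effective stress: σ'_0 = σ_v − u = 91.96 − 46.107 = 45.853 kPa.
Final effective stress: σ'_f = σ'_0 + Δσ = 45.853 + 33.1 = 78.953 kPa.
Normally consolidated clay, so the full stress increment lies on the virgin compression line:
S_c = C_c·H/(1+e₀)·log₁₀(σ'_f/σ'_0) = 0.23×5.6/(1+0.74)×log₁₀(78.953/45.853)
    = 0.74023 × 0.236 = 0.1747 m

S_c ≈ 175 mm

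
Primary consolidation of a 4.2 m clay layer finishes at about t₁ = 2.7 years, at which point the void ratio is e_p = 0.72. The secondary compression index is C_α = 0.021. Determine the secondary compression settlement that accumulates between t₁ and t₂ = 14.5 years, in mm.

Secondary compression: S_s = C_α·H/(1+e_p)·log₁₀(t₂/t₁)
S_s = 0.021×4.2/(1+0.72)×log₁₀(14.5/2.7)
    = 0.05128 × 0.73 = 0.03743 m

S_s ≈ 37.4 mm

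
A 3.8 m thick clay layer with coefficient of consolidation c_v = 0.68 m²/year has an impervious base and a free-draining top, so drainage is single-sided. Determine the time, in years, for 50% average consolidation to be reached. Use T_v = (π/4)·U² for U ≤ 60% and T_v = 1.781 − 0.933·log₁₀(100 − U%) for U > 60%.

Drainage path length: H_d = H = 3.8 m (single drainage).
U ≤ 60%: T_v = (π/4)·U² = (π/4)×0.5² = 0.19635.
t = T_v·H_d²/c_v = 0.19635×3.8²/0.68 = 4.17 years.

t ≈ 4.17 years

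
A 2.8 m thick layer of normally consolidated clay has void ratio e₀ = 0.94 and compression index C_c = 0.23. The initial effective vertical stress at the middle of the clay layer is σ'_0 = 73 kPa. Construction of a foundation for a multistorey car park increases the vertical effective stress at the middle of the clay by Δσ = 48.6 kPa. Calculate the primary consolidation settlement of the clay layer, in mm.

Final effective stress: σ'_f = σ'_0 + Δσ = 73 + 48.6 = 121.6 kPa.
Normally consolidated clay, so the full stress increment lies on the virgin compression line:
S_c = C_c·H/(1+e₀)·log₁₀(σ'_f/σ'_0) = 0.23×2.8/(1+0.94)×log₁₀(121.6/73)
    = 0.33196 × 0.22161 = 0.07357 m

S_c ≈ 73.6 mm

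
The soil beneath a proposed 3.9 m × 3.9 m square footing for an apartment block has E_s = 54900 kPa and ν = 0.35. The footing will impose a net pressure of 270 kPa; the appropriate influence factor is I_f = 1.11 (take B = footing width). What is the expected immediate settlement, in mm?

Immediate (elastic) settlement: S_e = q·B·(1−ν²)/E_s · I_f.
S_e = 270 × 3.9 × (1 − 0.35²) / 54900 × 1.11
    = 270 × 3.9 × 0.8775 / 54900 × 1.11
    = 0.01868 m = 18.68 mm

S_e ≈ 18.7 mm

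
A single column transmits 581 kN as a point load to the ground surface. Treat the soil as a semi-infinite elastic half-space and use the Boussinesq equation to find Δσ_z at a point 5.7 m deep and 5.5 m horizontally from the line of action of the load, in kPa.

Boussinesq vertical stress below a point load on an elastic half-space:
Δσ_z = 3P/(2πz²) · [1 + (r/z)²]^(−5/2)
r/z = 5.5/5.7 = 0.96491; [1+(r/z)²]^(−5/2) = 0.19298.
Δσ_z = 3×581/(2π×5.7²) × 0.19298 = 8.5382 × 0.19298 = 1.648 kPa

Δσ_z ≈ 1.65 kPa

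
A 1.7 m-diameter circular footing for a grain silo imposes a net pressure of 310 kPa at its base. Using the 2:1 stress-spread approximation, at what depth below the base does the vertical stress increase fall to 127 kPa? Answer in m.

z ≈ 0.956 m

2:1 spreading — at depth z the loaded area has grown by z in each plan dimension:
qD²/(D+z)² = Δσ_z ⇒ z = D(√(q/Δσ_z) − 1) = 1.7×(√(310/127) − 1) = 0.956 m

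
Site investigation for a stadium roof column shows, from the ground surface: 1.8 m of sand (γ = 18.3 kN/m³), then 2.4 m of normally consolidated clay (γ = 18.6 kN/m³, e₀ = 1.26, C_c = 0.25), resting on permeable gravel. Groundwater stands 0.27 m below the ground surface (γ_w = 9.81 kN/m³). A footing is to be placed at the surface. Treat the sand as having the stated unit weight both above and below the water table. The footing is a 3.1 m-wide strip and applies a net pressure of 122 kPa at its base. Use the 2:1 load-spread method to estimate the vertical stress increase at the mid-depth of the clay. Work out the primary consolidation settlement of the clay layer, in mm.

Mid-depth of clay below the ground surface: z = 1.8 + 2.4/2 = 3 m.
Total vertical stress at mid-clay: σ_v = 18.3×1.8 + 18.6×1.2 = 55.26 kPa.
Pore pressure: u = 9.81×(3 − 0.27) = 26.781 kPa.
Initial effective stress: σ'_0 = σ_v − u = 55.26 − 26.781 = 28.479 kPa.
Stress increase at mid-clay by the 2:1 spreading method:
Δσ = qB/(B+z) = 122×3.1/(3.1+3) = 62 kPa
Final effective stress: σ'_f = σ'_0 + Δσ = 28.479 + 62 = 90.479 kPa.
Normally consolidated clay, so the full stress increment lies on the virgin compression line:
S_c = C_c·H/(1+e₀)·log₁₀(σ'_f/σ'_0) = 0.25×2.4/(1+1.26)×log₁₀(90.479/28.479)
    = 0.26549 × 0.50202 = 0.1333 m

S_c ≈ 133 mm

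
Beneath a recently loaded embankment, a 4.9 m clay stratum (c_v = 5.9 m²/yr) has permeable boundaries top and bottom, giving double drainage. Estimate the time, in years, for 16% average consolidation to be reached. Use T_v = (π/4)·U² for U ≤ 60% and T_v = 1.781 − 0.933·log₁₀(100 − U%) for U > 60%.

Drainage path length: H_d = H/2 = 2.45 m (double drainage).
U ≤ 60%: T_v = (π/4)·U² = (π/4)×0.16² = 0.020106.
t = T_v·H_d²/c_v = 0.020106×2.45²/5.9 = 0.02046 years.

t ≈ 0.0205 years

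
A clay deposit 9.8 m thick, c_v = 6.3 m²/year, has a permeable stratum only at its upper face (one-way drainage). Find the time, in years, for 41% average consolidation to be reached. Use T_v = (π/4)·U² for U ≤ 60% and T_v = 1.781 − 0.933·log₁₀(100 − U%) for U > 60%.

t ≈ 2.01 years

Drainage path length: H_d = H = 9.8 m (single drainage).
U ≤ 60%: T_v = (π/4)·U² = (π/4)×0.41² = 0.13203.
t = T_v·H_d²/c_v = 0.13203×9.8²/6.3 = 2.013 years.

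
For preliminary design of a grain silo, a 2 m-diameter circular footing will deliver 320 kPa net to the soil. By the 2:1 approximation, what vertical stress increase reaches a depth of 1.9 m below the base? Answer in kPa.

Δσ_z ≈ 84.2 kPa

By the 2:1 method the load spreads at 1 horizontal : 2 vertical, so at depth z the loaded area has grown by z in each plan dimension:
Δσ ≈ qD²/(D+z)² = 320×2²/(2+1.9)² = 84.155 kPa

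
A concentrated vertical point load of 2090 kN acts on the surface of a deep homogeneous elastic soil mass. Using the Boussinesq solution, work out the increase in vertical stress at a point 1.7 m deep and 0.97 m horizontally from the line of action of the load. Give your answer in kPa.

Δσ_z ≈ 171 kPa

Boussinesq vertical stress below a point load on an elastic half-space:
Δσ_z = 3P/(2πz²) · [1 + (r/z)²]^(−5/2)
r/z = 0.97/1.7 = 0.57059; [1+(r/z)²]^(−5/2) = 0.4943.
Δσ_z = 3×2090/(2π×1.7²) × 0.4943 = 345.29 × 0.4943 = 170.7 kPa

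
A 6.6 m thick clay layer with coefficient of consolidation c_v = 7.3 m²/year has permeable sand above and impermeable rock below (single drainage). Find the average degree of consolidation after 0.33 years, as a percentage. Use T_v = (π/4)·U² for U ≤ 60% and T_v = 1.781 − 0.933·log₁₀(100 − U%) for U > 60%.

U ≈ 26.5 %

Drainage path length: H_d = H = 6.6 m (single drainage).
T_v = c_v·t/H_d² = 7.3×0.33/6.6² = 0.055303.
T_v = 0.055303 corresponds to the U ≤ 60% branch:
U = √(4T_v/π) = 0.2654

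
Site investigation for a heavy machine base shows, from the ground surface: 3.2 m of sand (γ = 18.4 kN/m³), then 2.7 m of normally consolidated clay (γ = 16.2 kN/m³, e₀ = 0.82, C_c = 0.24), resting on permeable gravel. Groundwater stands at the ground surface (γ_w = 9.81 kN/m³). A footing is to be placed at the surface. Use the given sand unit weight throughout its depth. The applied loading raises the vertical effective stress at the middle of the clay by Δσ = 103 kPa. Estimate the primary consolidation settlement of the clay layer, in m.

S_c ≈ 0.209 m

Mid-depth of clay below the ground surface: z = 3.2 + 2.7/2 = 4.55 m.
Total vertical stress at mid-clay: σ_v = 18.4×3.2 + 16.2×1.35 = 80.75 kPa.
Pore pressure: u = 9.81×(4.55 − 0) = 44.636 kPa.
Initial effective stress: σ'_0 = σ_v − u = 80.75 − 44.636 = 36.114 kPa.
Final effective stress: σ'_f = σ'_0 + Δσ = 36.114 + 103 = 139.11 kPa.
Normally consolidated clay, so the full stress increment lies on the virgin compression line:
S_c = C_c·H/(1+e₀)·log₁₀(σ'_f/σ'_0) = 0.24×2.7/(1+0.82)×log₁₀(139.11/36.114)
    = 0.35604 × 0.58568 = 0.2085 m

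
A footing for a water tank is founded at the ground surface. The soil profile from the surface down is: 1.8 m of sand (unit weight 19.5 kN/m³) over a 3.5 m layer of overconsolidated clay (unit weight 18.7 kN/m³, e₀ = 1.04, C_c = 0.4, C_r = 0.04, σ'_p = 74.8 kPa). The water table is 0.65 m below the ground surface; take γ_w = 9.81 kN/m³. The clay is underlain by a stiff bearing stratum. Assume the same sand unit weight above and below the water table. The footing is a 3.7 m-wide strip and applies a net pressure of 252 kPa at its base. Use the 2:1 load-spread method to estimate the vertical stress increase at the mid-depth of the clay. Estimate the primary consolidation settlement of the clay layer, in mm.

Mid-depth of clay below the ground surface: z = 1.8 + 3.5/2 = 3.55 m.
Total vertical stress at mid-clay: σ_v = 19.5×1.8 + 18.7×1.75 = 67.825 kPa.
Pore pressure: u = 9.81×(3.55 − 0.65) = 28.449 kPa.
Initial effective stress: σ'_0 = σ_v − u = 67.825 − 28.449 = 39.376 kPa.
Stress increase at mid-clay by the 2:1 spreading method:
Δσ = qB/(B+z) = 252×3.7/(3.7+3.55) = 128.61 kPa
Final effective stress: σ'_f = 39.376 + 128.61 = 167.99 kPa.
σ'_f = 167.99 > σ'_p = 74.8 kPa, so the stress path crosses the preconsolidation pressure — recompression up to σ'_p, then virgin compression beyond:
S_c = H/(1+e₀)·[C_r·log₁₀(σ'_p/σ'_0) + C_c·log₁₀(σ'_f/σ'_p)]
    = 3.5/2.04 × [0.04×log₁₀(74.8/39.376) + 0.4×log₁₀(167.99/74.8)]
    = 1.7157 × [0.011147 + 0.14055] = 0.2603 m

S_c ≈ 260 mm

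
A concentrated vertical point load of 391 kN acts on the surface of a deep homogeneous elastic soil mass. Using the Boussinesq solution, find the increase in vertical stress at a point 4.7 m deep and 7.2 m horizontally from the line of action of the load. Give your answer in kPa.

Δσ_z ≈ 0.412 kPa

Boussinesq vertical stress below a point load on an elastic half-space:
Δσ_z = 3P/(2πz²) · [1 + (r/z)²]^(−5/2)
r/z = 7.2/4.7 = 1.5319; [1+(r/z)²]^(−5/2) = 0.048802.
Δσ_z = 3×391/(2π×4.7²) × 0.048802 = 8.4513 × 0.048802 = 0.4124 kPa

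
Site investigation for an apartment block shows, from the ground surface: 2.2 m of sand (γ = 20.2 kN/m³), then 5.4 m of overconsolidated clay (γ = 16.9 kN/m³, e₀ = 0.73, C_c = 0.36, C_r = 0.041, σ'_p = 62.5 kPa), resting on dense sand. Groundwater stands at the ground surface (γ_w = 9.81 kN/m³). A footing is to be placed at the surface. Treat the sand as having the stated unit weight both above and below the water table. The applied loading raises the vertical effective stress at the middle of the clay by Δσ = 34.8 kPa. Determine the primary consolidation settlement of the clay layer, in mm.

Mid-depth of clay below the ground surface: z = 2.2 + 5.4/2 = 4.9 m.
Total vertical stress at mid-clay: σ_v = 20.2×2.2 + 16.9×2.7 = 90.07 kPa.
Pore pressure: u = 9.81×(4.9 − 0) = 48.069 kPa.
Initial effective stress: σ'_0 = σ_v − u = 90.07 − 48.069 = 42.001 kPa.
Final effective stress: σ'_f = 42.001 + 34.8 = 76.801 kPa.
σ'_f = 76.801 > σ'_p = 62.5 kPa, so the stress path crosses the preconsolidation pressure — recompression up to σ'_p, then virgin compression beyond:
S_c = H/(1+e₀)·[C_r·log₁₀(σ'_p/σ'_0) + C_c·log₁₀(σ'_f/σ'_p)]
    = 5.4/1.73 × [0.041×log₁₀(62.5/42.001) + 0.36×log₁₀(76.801/62.5)]
    = 3.1214 × [0.0070774 + 0.032215] = 0.1226 m

S_c ≈ 123 mm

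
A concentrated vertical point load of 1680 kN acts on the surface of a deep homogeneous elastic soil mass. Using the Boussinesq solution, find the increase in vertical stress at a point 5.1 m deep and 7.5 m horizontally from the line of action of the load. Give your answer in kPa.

Boussinesq vertical stress below a point load on an elastic half-space:
Δσ_z = 3P/(2πz²) · [1 + (r/z)²]^(−5/2)
r/z = 7.5/5.1 = 1.4706; [1+(r/z)²]^(−5/2) = 0.056218.
Δσ_z = 3×1680/(2π×5.1²) × 0.056218 = 30.84 × 0.056218 = 1.734 kPa

Δσ_z ≈ 1.73 kPa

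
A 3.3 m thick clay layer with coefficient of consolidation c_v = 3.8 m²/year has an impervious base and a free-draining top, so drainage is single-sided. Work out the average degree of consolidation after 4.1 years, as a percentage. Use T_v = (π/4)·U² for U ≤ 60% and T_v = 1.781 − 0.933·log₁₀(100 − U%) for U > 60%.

Drainage path length: H_d = H = 3.3 m (single drainage).
T_v = c_v·t/H_d² = 3.8×4.1/3.3² = 1.4307.
T_v = 1.4307 corresponds to the U > 60% branch:
U = 1 − 10^((1.781 − T_v)/0.933)/100 = 0.9763

U ≈ 97.6 %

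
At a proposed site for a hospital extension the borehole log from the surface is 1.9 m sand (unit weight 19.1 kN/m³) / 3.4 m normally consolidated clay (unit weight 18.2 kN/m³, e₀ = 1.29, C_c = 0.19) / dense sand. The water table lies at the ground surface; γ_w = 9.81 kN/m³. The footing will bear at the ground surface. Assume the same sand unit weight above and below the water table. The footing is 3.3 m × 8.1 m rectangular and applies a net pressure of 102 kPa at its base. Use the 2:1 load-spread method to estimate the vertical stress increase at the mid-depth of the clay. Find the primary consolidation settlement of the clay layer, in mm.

S_c ≈ 88.4 mm

Mid-depth of clay below the ground surface: z = 1.9 + 3.4/2 = 3.6 m.
Total vertical stress at mid-clay: σ_v = 19.1×1.9 + 18.2×1.7 = 67.23 kPa.
Pore pressure: u = 9.81×(3.6 − 0) = 35.316 kPa.
Initial effective stress: σ'_0 = σ_v − u = 67.23 − 35.316 = 31.914 kPa.
Stress increase at mid-clay by the 2:1 spreading method:
Δσ = qBL/((B+z)(L+z)) = 102×3.3×8.1/((3.3+3.6)(8.1+3.6)) = 33.773 kPa
Final effective stress: σ'_f = σ'_0 + Δσ = 31.914 + 33.773 = 65.687 kPa.
Normally consolidated clay, so the full stress increment lies on the virgin compression line:
S_c = C_c·H/(1+e₀)·log₁₀(σ'_f/σ'_0) = 0.19×3.4/(1+1.29)×log₁₀(65.687/31.914)
    = 0.2821 × 0.3135 = 0.08844 m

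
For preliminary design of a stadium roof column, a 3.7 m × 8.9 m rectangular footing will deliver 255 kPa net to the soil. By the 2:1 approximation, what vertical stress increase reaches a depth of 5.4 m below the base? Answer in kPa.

By the 2:1 method the load spreads at 1 horizontal : 2 vertical, so at depth z the loaded area has grown by z in each plan dimension:
Δσ = qBL/((B+z)(L+z)) = 255×3.7×8.9/((3.7+5.4)(8.9+5.4)) = 64.529 kPa

Δσ_z ≈ 64.5 kPa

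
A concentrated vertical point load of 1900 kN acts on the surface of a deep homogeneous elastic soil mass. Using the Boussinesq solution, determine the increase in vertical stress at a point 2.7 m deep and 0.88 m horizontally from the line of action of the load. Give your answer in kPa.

Δσ_z ≈ 96.7 kPa

Boussinesq vertical stress below a point load on an elastic half-space:
Δσ_z = 3P/(2πz²) · [1 + (r/z)²]^(−5/2)
r/z = 0.88/2.7 = 0.32593; [1+(r/z)²]^(−5/2) = 0.77694.
Δσ_z = 3×1900/(2π×2.7²) × 0.77694 = 124.44 × 0.77694 = 96.68 kPa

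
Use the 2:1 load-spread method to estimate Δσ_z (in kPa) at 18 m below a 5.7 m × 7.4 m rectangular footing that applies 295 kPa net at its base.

Δσ_z ≈ 20.7 kPa

By the 2:1 method the load spreads at 1 horizontal : 2 vertical, so at depth z the loaded area has grown by z in each plan dimension:
Δσ = qBL/((B+z)(L+z)) = 295×5.7×7.4/((5.7+18)(7.4+18)) = 20.67 kPa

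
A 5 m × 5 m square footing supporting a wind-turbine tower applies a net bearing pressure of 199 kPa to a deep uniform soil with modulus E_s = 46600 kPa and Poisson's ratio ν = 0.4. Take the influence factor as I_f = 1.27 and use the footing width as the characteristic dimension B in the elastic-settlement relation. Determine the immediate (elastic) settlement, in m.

S_e ≈ 0.0228 m

Immediate (elastic) settlement: S_e = q·B·(1−ν²)/E_s · I_f.
S_e = 199 × 5 × (1 − 0.4²) / 46600 × 1.27
    = 199 × 5 × 0.84 / 46600 × 1.27
    = 0.02278 m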